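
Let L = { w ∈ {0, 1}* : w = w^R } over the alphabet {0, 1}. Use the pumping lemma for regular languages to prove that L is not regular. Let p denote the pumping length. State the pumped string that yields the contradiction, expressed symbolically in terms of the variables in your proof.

Suppose for contradiction that L is regular, and let p be the pumping length.
Take w = 0^p 1 0^p, a palindrome of length 2p+1 ≥ p.
By the pumping lemma, w = xyz with |xy| ≤ p and y is nonempty.
The first p characters of w are 0's, so xy (and hence y) consists only of 0's. Write y = 0^k, 1 ≤ k ≤ p.
Pump with i = 2: xy^2z = 0^{p+k} 1 0^p. Its reverse is 0^p 1 0^{p+k}, which differs from xy^2z since k ≥ 1. So xy^2z is not a palindrome and xy^2z ∉ L.
This contradicts the pumping lemma, so L is not regular.

0^{p+k} 1 0^p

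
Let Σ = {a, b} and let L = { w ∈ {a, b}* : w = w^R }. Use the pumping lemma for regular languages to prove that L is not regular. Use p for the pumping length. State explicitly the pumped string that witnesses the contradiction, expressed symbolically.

Assume L is regular. Let p be the pumping length given by the pumping lemma.
Take w = a^p b a^p, a palindrome of length 2p+1 ≥ p.
The pumping lemma gives a decomposition w = xyz where |xy| ≤ p and |y| ≥ 1.
The first p characters of w are a's, so xy (and hence y) consists only of a's. Write y = a^k, 1 ≤ k ≤ p.
Pump with i = 2: xy^2z = a^{p+k} b a^p. Its reverse is a^p b a^{p+k}, which differs from xy^2z since k ≥ 1. So xy^2z is not a palindrome and xy^2z ∉ L.
This is a contradiction; hence L is not regular.

a^{p+k} b a^p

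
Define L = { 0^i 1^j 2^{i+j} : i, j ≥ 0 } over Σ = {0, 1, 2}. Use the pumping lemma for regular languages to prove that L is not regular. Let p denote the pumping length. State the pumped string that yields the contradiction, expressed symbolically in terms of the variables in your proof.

Assume L is regular; let p be its pumping constant.
Take w = 0^p 1^p 2^{2p} ∈ L (with i=j=p, i+j=2p), |w| = 4p ≥ p.
By the pumping lemma, w = xyz with |xy| ≤ p and y is nonempty.
The first p characters of w are 0's, so xy (and hence y) consists only of 0's. Write y = 0^k, 1 ≤ k ≤ p.
Consider xy^2z = 0^{p+k} 1^p 2^{2p}. Now the 0- and 1-counts sum to 2p+k, but the 2-count is 2p ≠ 2p+k. So xy^2z ∉ L.
Contradiction. Therefore L is not regular.

0^{p+k} 1^p 2^{2p}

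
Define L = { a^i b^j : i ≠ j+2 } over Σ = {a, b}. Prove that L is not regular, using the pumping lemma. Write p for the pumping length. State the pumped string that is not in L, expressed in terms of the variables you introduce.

Suppose for contradiction that L is regular, and let p be the pumping length.
Choose w = a^p b^{p+p!-2}. Since p ≠ (p+p!-2)+2 = p+p!, w ∈ L; and |w| ≥ p.
By the pumping lemma, w = xyz with |xy| ≤ p and |y| > 0.
The first p characters of w are a's, so xy (and hence y) consists only of a's. Write y = a^k, 1 ≤ k ≤ p.
Since 1 ≤ k ≤ p, k divides p!; set t = 1 + p!/k. Then xy^t z has p + (p!/k)·k = p + p! copies of a. Now the a-count is p+p! and (b-count)+2 = (p+p!-2)+2 = p+p!, so i ≠ j+2 fails. So xy^t z = a^{p+p!} b^{p+p!-2} ∉ L.
Contradiction. Therefore L is not regular.

a^{p+p!} b^{p+p!-2}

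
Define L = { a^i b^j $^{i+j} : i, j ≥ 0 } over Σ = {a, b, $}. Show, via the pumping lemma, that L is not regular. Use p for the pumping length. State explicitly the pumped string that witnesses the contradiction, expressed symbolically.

a^{p+k} b^p $^{2p}

Suppose for contradiction that L is regular, and let p be the pumping length.
Take w = a^p b^p $^{2p} ∈ L (with i=j=p, i+j=2p), |w| = 4p ≥ p.
The pumping lemma gives a decomposition w = xyz where |xy| ≤ p and y is nonempty.
The first p characters of w are a's, so xy (and hence y) consists only of a's. Write y = a^k, 1 ≤ k ≤ p.
Consider xy^2z = a^{p+k} b^p $^{2p}. Now the a- and b-counts sum to 2p+k, but the $-count is 2p ≠ 2p+k. So xy^2z ∉ L.
Contradiction. Therefore L is not regular.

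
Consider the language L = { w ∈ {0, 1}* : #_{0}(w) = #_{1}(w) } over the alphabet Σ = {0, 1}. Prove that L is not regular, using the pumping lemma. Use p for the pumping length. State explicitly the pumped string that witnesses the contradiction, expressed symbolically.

0^{p+k} 1^p

Assume L is regular; let p be its pumping constant.
Choose w = 0^p 1^p ∈ L with |w| = 2p ≥ p.
By the pumping lemma, w = xyz with |xy| ≤ p and |y| ≥ 1.
Because |xy| ≤ p and w begins with p copies of 0, we have y = 0^k with 1 ≤ k ≤ p.
Pump with i = 2: xy^2z = 0^{p+k} 1^p has p+k occurrences of 0 but only p of 1. Since k ≥ 1 the counts differ, so xy^2z ∉ L.
This contradicts the pumping lemma, so L is not regular.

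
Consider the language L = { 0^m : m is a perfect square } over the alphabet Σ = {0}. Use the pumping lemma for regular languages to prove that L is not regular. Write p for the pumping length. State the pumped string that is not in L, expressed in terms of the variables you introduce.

Suppose for contradiction that L is regular, and let p be the pumping length.
Take w = 0^{p²} ∈ L with |w| = p² ≥ p.
The pumping lemma gives a decomposition w = xyz where |xy| ≤ p and |y| ≥ 1.
Then y = 0^k for some k with 1 ≤ k ≤ p.
Pump with i = 2: xy^2z = 0^{p²+k}. Since 1 ≤ k ≤ p, p² < p²+k ≤ p²+p < (p+1)², so p²+k lies strictly between consecutive squares and is not a perfect square. So xy^2z ∉ L.
This is a contradiction; hence L is not regular.

0^{p²+k}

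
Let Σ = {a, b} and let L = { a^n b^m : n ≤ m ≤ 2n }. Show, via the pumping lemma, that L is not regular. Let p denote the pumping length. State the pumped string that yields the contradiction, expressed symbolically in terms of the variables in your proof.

Suppose for contradiction that L is regular, and let p be the pumping length.
Take w = a^p b^p ∈ L (since p ≤ p ≤ 2p), with |w| = 2p ≥ p.
Write w = xyz as guaranteed by the lemma, with |xy| ≤ p and |y| ≥ 1.
Because |xy| ≤ p and w begins with p copies of a, we have y = a^k with 1 ≤ k ≤ p.
Pump with i = 2: xy^2z = a^{p+k} b^p. Now n = p+k > p = m, so the condition n ≤ m fails. Thus xy^2z ∉ L.
This contradicts the pumping lemma, so L is not regular.

a^{p+k} b^p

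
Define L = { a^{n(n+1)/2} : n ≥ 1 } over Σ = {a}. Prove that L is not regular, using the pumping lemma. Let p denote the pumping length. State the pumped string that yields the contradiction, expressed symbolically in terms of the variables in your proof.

a^{p(p+1)/2+k}

Toward a contradiction, assume L is regular with pumping length p.
Take w = a^{p(p+1)/2} ∈ L with |w| = p(p+1)/2 ≥ p.
The pumping lemma gives a decomposition w = xyz where |xy| ≤ p and |y| ≥ 1.
Then y = a^k for some k with 1 ≤ k ≤ p.
Pump with i = 2: xy^2z = a^{p(p+1)/2+k}. Since 1 ≤ k ≤ p, p(p+1)/2 < p(p+1)/2+k ≤ p(p+1)/2+p < (p+1)(p+2)/2, so p(p+1)/2+k is strictly between consecutive triangular numbers. So xy^2z ∉ L.
This is a contradiction; hence L is not regular.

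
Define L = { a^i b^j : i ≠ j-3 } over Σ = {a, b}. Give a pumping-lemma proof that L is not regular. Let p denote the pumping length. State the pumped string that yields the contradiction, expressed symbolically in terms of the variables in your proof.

Suppose for contradiction that L is regular, and let p be the pumping length.
Choose w = a^p b^{p+p!+3}. Since p ≠ (p+p!+3)-3 = p+p!, w ∈ L; and |w| ≥ p.
By the pumping lemma, w = xyz with |xy| ≤ p and y is nonempty.
Because |xy| ≤ p and w begins with p copies of a, we have y = a^k with 1 ≤ k ≤ p.
Since 1 ≤ k ≤ p, k divides p!; set t = 1 + p!/k. Then xy^t z has p + (p!/k)·k = p + p! copies of a. Now the a-count is p+p! and (b-count)-3 = (p+p!+3)-3 = p+p!, so i ≠ j-3 fails. So xy^t z = a^{p+p!} b^{p+p!+3} ∉ L.
Contradiction. Therefore L is not regular.

a^{p+p!} b^{p+p!+3}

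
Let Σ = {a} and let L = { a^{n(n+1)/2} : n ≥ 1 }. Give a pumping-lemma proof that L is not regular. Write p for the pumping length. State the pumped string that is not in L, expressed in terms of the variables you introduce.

Toward a contradiction, assume L is regular with pumping length p.
Take w = a^{p(p+1)/2} ∈ L with |w| = p(p+1)/2 ≥ p.
By the pumping lemma, w = xyz with |xy| ≤ p and |y| ≥ 1.
Then y = a^k for some k with 1 ≤ k ≤ p.
Pump with i = 2: xy^2z = a^{p(p+1)/2+k}. Since 1 ≤ k ≤ p, p(p+1)/2 < p(p+1)/2+k ≤ p(p+1)/2+p < (p+1)(p+2)/2, so p(p+1)/2+k is strictly between consecutive triangular numbers. So xy^2z ∉ L.
This contradicts the pumping lemma, so L is not regular.

a^{p(p+1)/2+k}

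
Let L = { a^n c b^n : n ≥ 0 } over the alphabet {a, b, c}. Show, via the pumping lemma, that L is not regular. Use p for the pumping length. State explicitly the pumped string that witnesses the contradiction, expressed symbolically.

a^{p+k} c b^p

Assume L is regular; let p be its pumping constant.
Take w = a^p c b^p ∈ L with |w| = 2p+1 ≥ p.
By the pumping lemma, w = xyz with |xy| ≤ p and |y| > 0.
Since the first p symbols of w are all a's and |xy| ≤ p, y lies entirely in the leading a-block: y = a^k for some k with 1 ≤ k ≤ p.
Pump with i = 2: xy^2z = a^{p+k} c b^p, which would require p+k = p. But k ≥ 1, so xy^2z ∉ L.
This contradicts the pumping lemma, so L is not regular.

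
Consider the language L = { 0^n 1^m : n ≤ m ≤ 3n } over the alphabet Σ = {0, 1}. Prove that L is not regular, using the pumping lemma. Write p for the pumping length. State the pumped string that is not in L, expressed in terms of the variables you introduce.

Assume L is regular; let p be its pumping constant.
Take w = 0^p 1^p ∈ L (since p ≤ p ≤ 3p), with |w| = 2p ≥ p.
Write w = xyz as guaranteed by the lemma, with |xy| ≤ p and y is nonempty.
The first p characters of w are 0's, so xy (and hence y) consists only of 0's. Write y = 0^k, 1 ≤ k ≤ p.
Pump with i = 2: xy^2z = 0^{p+k} 1^p. Now n = p+k > p = m, so the condition n ≤ m fails. Thus xy^2z ∉ L.
This is a contradiction; hence L is not regular.

0^{p+k} 1^p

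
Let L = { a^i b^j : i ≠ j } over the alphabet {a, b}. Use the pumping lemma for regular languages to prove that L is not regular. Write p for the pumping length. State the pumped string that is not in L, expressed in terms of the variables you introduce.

a^{p+p!} b^{p+p!}

Assume L is regular; let p be its pumping constant.
Choose w = a^p b^{p+p!}. Since p ≠ p+p!, w ∈ L; and |w| ≥ p.
The pumping lemma gives a decomposition w = xyz where |xy| ≤ p and |y| > 0.
The first p characters of w are a's, so xy (and hence y) consists only of a's. Write y = a^k, 1 ≤ k ≤ p.
Since 1 ≤ k ≤ p, k divides p!; set t = 1 + p!/k. Then xy^t z has p + (p!/k)·k = p + p! copies of a. Now the a-count equals the b-count, so i ≠ j fails. So xy^t z = a^{p+p!} b^{p+p!} ∉ L.
Contradiction. Therefore L is not regular.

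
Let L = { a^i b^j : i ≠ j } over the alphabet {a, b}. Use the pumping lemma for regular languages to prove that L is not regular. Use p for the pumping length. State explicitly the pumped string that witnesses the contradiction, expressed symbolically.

Assume L is regular. Let p be the pumping length given by the pumping lemma.
Choose w = a^p b^{p+p!}. Since p ≠ p+p!, w ∈ L; and |w| ≥ p.
Write w = xyz as guaranteed by the lemma, with |xy| ≤ p and |y| ≥ 1.
Because |xy| ≤ p and w begins with p copies of a, we have y = a^k with 1 ≤ k ≤ p.
Since 1 ≤ k ≤ p, k divides p!; set t = 1 + p!/k. Then xy^t z has p + (p!/k)·k = p + p! copies of a. Now the a-count equals the b-count, so i ≠ j fails. So xy^t z = a^{p+p!} b^{p+p!} ∉ L.
Contradiction. Therefore L is not regular.

a^{p+p!} b^{p+p!}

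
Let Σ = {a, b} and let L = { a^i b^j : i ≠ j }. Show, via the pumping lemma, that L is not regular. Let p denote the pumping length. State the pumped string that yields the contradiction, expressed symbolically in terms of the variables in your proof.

a^{p+p!} b^{p+p!}

Toward a contradiction, assume L is regular with pumping length p.
Choose w = a^p b^{p+p!}. Since p ≠ p+p!, w ∈ L; and |w| ≥ p.
Write w = xyz as guaranteed by the lemma, with |xy| ≤ p and y is nonempty.
Because |xy| ≤ p and w begins with p copies of a, we have y = a^k with 1 ≤ k ≤ p.
Since 1 ≤ k ≤ p, k divides p!; set t = 1 + p!/k. Then xy^t z has p + (p!/k)·k = p + p! copies of a. Now the a-count equals the b-count, so i ≠ j fails. So xy^t z = a^{p+p!} b^{p+p!} ∉ L.
This is a contradiction; hence L is not regular.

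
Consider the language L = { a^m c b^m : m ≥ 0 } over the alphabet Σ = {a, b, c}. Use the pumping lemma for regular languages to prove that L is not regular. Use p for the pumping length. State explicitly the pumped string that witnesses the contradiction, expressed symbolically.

Toward a contradiction, assume L is regular with pumping length p.
Take w = a^p c b^p ∈ L with |w| = 2p+1 ≥ p.
The pumping lemma gives a decomposition w = xyz where |xy| ≤ p and |y| > 0.
The first p characters of w are a's, so xy (and hence y) consists only of a's. Write y = a^k, 1 ≤ k ≤ p.
Pump with i = 2: xy^2z = a^{p+k} c b^p, which would require p+k = p. But k ≥ 1, so xy^2z ∉ L.
This is a contradiction; hence L is not regular.

a^{p+k} c b^p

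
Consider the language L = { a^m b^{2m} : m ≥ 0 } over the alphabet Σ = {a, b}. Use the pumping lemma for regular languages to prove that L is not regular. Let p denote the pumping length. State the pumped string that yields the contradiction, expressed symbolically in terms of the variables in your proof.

a^{p+k} b^{2p}

Assume L is regular; let p be its pumping constant.
Let w = a^p b^{2p} ∈ L; note |w| = 3p ≥ p.
Write w = xyz as guaranteed by the lemma, with |xy| ≤ p and |y| > 0.
Because |xy| ≤ p and w begins with p copies of a, we have y = a^k with 1 ≤ k ≤ p.
Pump with i = 2: xy^2z = a^{p+k} b^{2p}. For this to lie in L we would need 2p = 2(p+k), which forces k = 0. But k ≥ 1, so xy^2z ∉ L.
This is a contradiction; hence L is not regular.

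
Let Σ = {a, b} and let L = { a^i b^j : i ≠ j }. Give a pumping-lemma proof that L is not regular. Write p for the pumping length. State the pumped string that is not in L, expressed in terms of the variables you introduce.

Assume L is regular. Let p be the pumping length given by the pumping lemma.
Choose w = a^p b^{p+p!}. Since p ≠ p+p!, w ∈ L; and |w| ≥ p.
The pumping lemma gives a decomposition w = xyz where |xy| ≤ p and |y| > 0.
Since the first p symbols of w are all a's and |xy| ≤ p, y lies entirely in the leading a-block: y = a^k for some k with 1 ≤ k ≤ p.
Since 1 ≤ k ≤ p, k divides p!; set t = 1 + p!/k. Then xy^t z has p + (p!/k)·k = p + p! copies of a. Now the a-count equals the b-count, so i ≠ j fails. So xy^t z = a^{p+p!} b^{p+p!} ∉ L.
This contradicts the pumping lemma, so L is not regular.

a^{p+p!} b^{p+p!}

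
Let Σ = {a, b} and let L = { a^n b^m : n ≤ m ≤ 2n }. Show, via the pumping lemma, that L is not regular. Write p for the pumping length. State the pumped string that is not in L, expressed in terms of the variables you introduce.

Toward a contradiction, assume L is regular with pumping length p.
Take w = a^p b^p ∈ L (since p ≤ p ≤ 2p), with |w| = 2p ≥ p.
The pumping lemma gives a decomposition w = xyz where |xy| ≤ p and |y| ≥ 1.
The first p characters of w are a's, so xy (and hence y) consists only of a's. Write y = a^k, 1 ≤ k ≤ p.
Pump with i = 2: xy^2z = a^{p+k} b^p. Now n = p+k > p = m, so the condition n ≤ m fails. Thus xy^2z ∉ L.
This is a contradiction; hence L is not regular.

a^{p+k} b^p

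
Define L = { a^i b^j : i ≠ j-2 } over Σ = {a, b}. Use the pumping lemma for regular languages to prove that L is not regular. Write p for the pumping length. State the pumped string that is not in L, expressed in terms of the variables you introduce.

Assume L is regular; let p be its pumping constant.
Choose w = a^p b^{p+p!+2}. Since p ≠ (p+p!+2)-2 = p+p!, w ∈ L; and |w| ≥ p.
Write w = xyz as guaranteed by the lemma, with |xy| ≤ p and |y| ≥ 1.
Since the first p symbols of w are all a's and |xy| ≤ p, y lies entirely in the leading a-block: y = a^k for some k with 1 ≤ k ≤ p.
Since 1 ≤ k ≤ p, k divides p!; set t = 1 + p!/k. Then xy^t z has p + (p!/k)·k = p + p! copies of a. Now the a-count is p+p! and (b-count)-2 = (p+p!+2)-2 = p+p!, so i ≠ j-2 fails. So xy^t z = a^{p+p!} b^{p+p!+2} ∉ L.
This is a contradiction; hence L is not regular.

a^{p+p!} b^{p+p!+2}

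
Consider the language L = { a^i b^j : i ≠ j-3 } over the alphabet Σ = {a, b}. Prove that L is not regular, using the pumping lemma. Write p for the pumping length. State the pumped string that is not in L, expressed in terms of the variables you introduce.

Assume L is regular; let p be its pumping constant.
Choose w = a^p b^{p+p!+3}. Since p ≠ (p+p!+3)-3 = p+p!, w ∈ L; and |w| ≥ p.
Write w = xyz as guaranteed by the lemma, with |xy| ≤ p and y is nonempty.
The first p characters of w are a's, so xy (and hence y) consists only of a's. Write y = a^k, 1 ≤ k ≤ p.
Since 1 ≤ k ≤ p, k divides p!; set t = 1 + p!/k. Then xy^t z has p + (p!/k)·k = p + p! copies of a. Now the a-count is p+p! and (b-count)-3 = (p+p!+3)-3 = p+p!, so i ≠ j-3 fails. So xy^t z = a^{p+p!} b^{p+p!+3} ∉ L.
Contradiction. Therefore L is not regular.

a^{p+p!} b^{p+p!+3}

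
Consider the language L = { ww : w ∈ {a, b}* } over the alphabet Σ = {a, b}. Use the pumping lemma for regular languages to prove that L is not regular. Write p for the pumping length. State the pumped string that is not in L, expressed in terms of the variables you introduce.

Assume L is regular; let p be its pumping constant.
Take w = a^p b^p a^p b^p = uu where u = a^pb^p; then w ∈ L and |w| = 4p ≥ p.
By the pumping lemma, w = xyz with |xy| ≤ p and |y| > 0.
Since the first p symbols of w are all a's and |xy| ≤ p, y lies entirely in the leading a-block: y = a^k for some k with 1 ≤ k ≤ p.
Pump with i = 2: xy^2z = a^{p+k} b^p a^p b^p, of length 4p+k. Suppose this equals vv. The string starts with a and ends with b, so v does too; thus the boundary between the two copies of v is a b→a transition. There is exactly one such transition, at position 2p+k, so |v| = 2p+k and |vv| = 4p+2k ≠ 4p+k since k ≥ 1. So xy^2z ∉ L.
Contradiction. Therefore L is not regular.

a^{p+k} b^p a^p b^p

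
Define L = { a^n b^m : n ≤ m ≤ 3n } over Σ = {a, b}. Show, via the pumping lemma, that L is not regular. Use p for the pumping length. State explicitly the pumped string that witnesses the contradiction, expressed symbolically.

a^{p+k} b^p

Assume L is regular; let p be its pumping constant.
Take w = a^p b^p ∈ L (since p ≤ p ≤ 3p), with |w| = 2p ≥ p.
The pumping lemma gives a decomposition w = xyz where |xy| ≤ p and |y| ≥ 1.
Since the first p symbols of w are all a's and |xy| ≤ p, y lies entirely in the leading a-block: y = a^k for some k with 1 ≤ k ≤ p.
Pump with i = 2: xy^2z = a^{p+k} b^p. Now n = p+k > p = m, so the condition n ≤ m fails. Thus xy^2z ∉ L.
This contradicts the pumping lemma, so L is not regular.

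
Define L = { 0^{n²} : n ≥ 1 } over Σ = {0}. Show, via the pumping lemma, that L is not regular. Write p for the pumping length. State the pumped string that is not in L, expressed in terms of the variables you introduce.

0^{p²+k}

Toward a contradiction, assume L is regular with pumping length p.
Take w = 0^{p²} ∈ L with |w| = p² ≥ p.
By the pumping lemma, w = xyz with |xy| ≤ p and |y| ≥ 1.
Then y = 0^k for some k with 1 ≤ k ≤ p.
Pump with i = 2: xy^2z = 0^{p²+k}. Since 1 ≤ k ≤ p, p² < p²+k ≤ p²+p < (p+1)², so p²+k lies strictly between consecutive squares and is not a perfect square. So xy^2z ∉ L.
This contradicts the pumping lemma, so L is not regular.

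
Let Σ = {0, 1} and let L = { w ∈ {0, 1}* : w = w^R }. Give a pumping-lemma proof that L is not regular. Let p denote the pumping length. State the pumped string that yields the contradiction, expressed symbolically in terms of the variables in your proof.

Toward a contradiction, assume L is regular with pumping length p.
Take w = 0^p 1 0^p, a palindrome of length 2p+1 ≥ p.
By the pumping lemma, w = xyz with |xy| ≤ p and |y| > 0.
Since the first p symbols of w are all 0's and |xy| ≤ p, y lies entirely in the leading 0-block: y = 0^k for some k with 1 ≤ k ≤ p.
Pump with i = 2: xy^2z = 0^{p+k} 1 0^p. Its reverse is 0^p 1 0^{p+k}, which differs from xy^2z since k ≥ 1. So xy^2z is not a palindrome and xy^2z ∉ L.
This contradicts the pumping lemma, so L is not regular.

0^{p+k} 1 0^p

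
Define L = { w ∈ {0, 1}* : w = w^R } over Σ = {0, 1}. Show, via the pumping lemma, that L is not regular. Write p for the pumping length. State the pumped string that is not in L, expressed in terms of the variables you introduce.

Suppose for contradiction that L is regular, and let p be the pumping length.
Take w = 0^p 1 0^p, a palindrome of length 2p+1 ≥ p.
Write w = xyz as guaranteed by the lemma, with |xy| ≤ p and y is nonempty.
Since the first p symbols of w are all 0's and |xy| ≤ p, y lies entirely in the leading 0-block: y = 0^k for some k with 1 ≤ k ≤ p.
Pump with i = 2: xy^2z = 0^{p+k} 1 0^p. Its reverse is 0^p 1 0^{p+k}, which differs from xy^2z since k ≥ 1. So xy^2z is not a palindrome and xy^2z ∉ L.
This contradicts the pumping lemma, so L is not regular.

0^{p+k} 1 0^p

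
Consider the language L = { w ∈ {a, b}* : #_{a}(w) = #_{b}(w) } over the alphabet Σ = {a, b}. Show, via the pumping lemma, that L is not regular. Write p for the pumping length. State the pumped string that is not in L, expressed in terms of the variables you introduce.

Suppose for contradiction that L is regular, and let p be the pumping length.
Choose w = a^p b^p ∈ L with |w| = 2p ≥ p.
Write w = xyz as guaranteed by the lemma, with |xy| ≤ p and |y| > 0.
The first p characters of w are a's, so xy (and hence y) consists only of a's. Write y = a^k, 1 ≤ k ≤ p.
Pump with i = 2: xy^2z = a^{p+k} b^p has p+k occurrences of a but only p of b. Since k ≥ 1 the counts differ, so xy^2z ∉ L.
This is a contradiction; hence L is not regular.

a^{p+k} b^p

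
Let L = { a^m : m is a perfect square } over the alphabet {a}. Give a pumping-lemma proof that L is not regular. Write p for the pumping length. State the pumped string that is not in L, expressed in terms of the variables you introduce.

Suppose for contradiction that L is regular, and let p be the pumping length.
Take w = a^{p²} ∈ L with |w| = p² ≥ p.
Write w = xyz as guaranteed by the lemma, with |xy| ≤ p and |y| > 0.
Then y = a^k for some k with 1 ≤ k ≤ p.
Pump with i = 2: xy^2z = a^{p²+k}. Since 1 ≤ k ≤ p, p² < p²+k ≤ p²+p < (p+1)², so p²+k lies strictly between consecutive squares and is not a perfect square. So xy^2z ∉ L.
This contradicts the pumping lemma, so L is not regular.

a^{p²+k}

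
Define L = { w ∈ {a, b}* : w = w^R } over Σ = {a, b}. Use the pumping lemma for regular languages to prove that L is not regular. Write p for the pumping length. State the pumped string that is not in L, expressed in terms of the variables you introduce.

Assume L is regular; let p be its pumping constant.
Take w = a^p b a^p, a palindrome of length 2p+1 ≥ p.
The pumping lemma gives a decomposition w = xyz where |xy| ≤ p and y is nonempty.
The first p characters of w are a's, so xy (and hence y) consists only of a's. Write y = a^k, 1 ≤ k ≤ p.
Pump with i = 2: xy^2z = a^{p+k} b a^p. Its reverse is a^p b a^{p+k}, which differs from xy^2z since k ≥ 1. So xy^2z is not a palindrome and xy^2z ∉ L.
This is a contradiction; hence L is not regular.

a^{p+k} b a^p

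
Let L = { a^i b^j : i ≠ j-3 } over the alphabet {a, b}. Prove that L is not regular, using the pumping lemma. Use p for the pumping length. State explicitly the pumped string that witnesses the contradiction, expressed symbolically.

a^{p+p!} b^{p+p!+3}

Suppose for contradiction that L is regular, and let p be the pumping length.
Choose w = a^p b^{p+p!+3}. Since p ≠ (p+p!+3)-3 = p+p!, w ∈ L; and |w| ≥ p.
The pumping lemma gives a decomposition w = xyz where |xy| ≤ p and y is nonempty.
Since the first p symbols of w are all a's and |xy| ≤ p, y lies entirely in the leading a-block: y = a^k for some k with 1 ≤ k ≤ p.
Since 1 ≤ k ≤ p, k divides p!; set t = 1 + p!/k. Then xy^t z has p + (p!/k)·k = p + p! copies of a. Now the a-count is p+p! and (b-count)-3 = (p+p!+3)-3 = p+p!, so i ≠ j-3 fails. So xy^t z = a^{p+p!} b^{p+p!+3} ∉ L.
This contradicts the pumping lemma, so L is not regular.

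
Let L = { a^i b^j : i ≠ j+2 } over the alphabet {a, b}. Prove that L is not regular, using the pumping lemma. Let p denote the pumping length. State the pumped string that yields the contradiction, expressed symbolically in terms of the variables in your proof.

a^{p+p!} b^{p+p!-2}

Assume L is regular. Let p be the pumping length given by the pumping lemma.
Choose w = a^p b^{p+p!-2}. Since p ≠ (p+p!-2)+2 = p+p!, w ∈ L; and |w| ≥ p.
The pumping lemma gives a decomposition w = xyz where |xy| ≤ p and y is nonempty.
Because |xy| ≤ p and w begins with p copies of a, we have y = a^k with 1 ≤ k ≤ p.
Since 1 ≤ k ≤ p, k divides p!; set t = 1 + p!/k. Then xy^t z has p + (p!/k)·k = p + p! copies of a. Now the a-count is p+p! and (b-count)+2 = (p+p!-2)+2 = p+p!, so i ≠ j+2 fails. So xy^t z = a^{p+p!} b^{p+p!-2} ∉ L.
This contradicts the pumping lemma, so L is not regular.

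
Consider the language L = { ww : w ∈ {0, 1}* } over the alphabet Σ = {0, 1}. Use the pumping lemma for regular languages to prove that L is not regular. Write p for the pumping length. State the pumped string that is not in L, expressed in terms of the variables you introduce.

Assume L is regular. Let p be the pumping length given by the pumping lemma.
Take w = 0^p 1^p 0^p 1^p = uu where u = 0^p1^p; then w ∈ L and |w| = 4p ≥ p.
Write w = xyz as guaranteed by the lemma, with |xy| ≤ p and |y| ≥ 1.
Since the first p symbols of w are all 0's and |xy| ≤ p, y lies entirely in the leading 0-block: y = 0^k for some k with 1 ≤ k ≤ p.
Pump with i = 2: xy^2z = 0^{p+k} 1^p 0^p 1^p, of length 4p+k. Suppose this equals vv. The string starts with 0 and ends with 1, so v does too; thus the boundary between the two copies of v is a 1→0 transition. There is exactly one such transition, at position 2p+k, so |v| = 2p+k and |vv| = 4p+2k ≠ 4p+k since k ≥ 1. So xy^2z ∉ L.
This is a contradiction; hence L is not regular.

0^{p+k} 1^p 0^p 1^p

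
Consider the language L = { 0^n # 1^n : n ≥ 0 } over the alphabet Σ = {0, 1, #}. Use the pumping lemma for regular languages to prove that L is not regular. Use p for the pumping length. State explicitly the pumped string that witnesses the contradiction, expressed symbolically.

Toward a contradiction, assume L is regular with pumping length p.
Take w = 0^p # 1^p ∈ L with |w| = 2p+1 ≥ p.
Write w = xyz as guaranteed by the lemma, with |xy| ≤ p and |y| ≥ 1.
The first p characters of w are 0's, so xy (and hence y) consists only of 0's. Write y = 0^k, 1 ≤ k ≤ p.
Pump with i = 2: xy^2z = 0^{p+k} # 1^p, which would require p+k = p. But k ≥ 1, so xy^2z ∉ L.
This contradicts the pumping lemma, so L is not regular.

0^{p+k} # 1^p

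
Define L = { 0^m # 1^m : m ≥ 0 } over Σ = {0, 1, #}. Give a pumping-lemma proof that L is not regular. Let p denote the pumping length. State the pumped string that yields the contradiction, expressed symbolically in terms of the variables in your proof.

Suppose for contradiction that L is regular, and let p be the pumping length.
Take w = 0^p # 1^p ∈ L with |w| = 2p+1 ≥ p.
Write w = xyz as guaranteed by the lemma, with |xy| ≤ p and y is nonempty.
Since the first p symbols of w are all 0's and |xy| ≤ p, y lies entirely in the leading 0-block: y = 0^k for some k with 1 ≤ k ≤ p.
Pump with i = 2: xy^2z = 0^{p+k} # 1^p, which would require p+k = p. But k ≥ 1, so xy^2z ∉ L.
Contradiction. Therefore L is not regular.

0^{p+k} # 1^p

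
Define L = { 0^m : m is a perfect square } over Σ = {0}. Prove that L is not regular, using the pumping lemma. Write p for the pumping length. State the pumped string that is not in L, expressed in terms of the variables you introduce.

Assume L is regular. Let p be the pumping length given by the pumping lemma.
Take w = 0^{p²} ∈ L with |w| = p² ≥ p.
Write w = xyz as guaranteed by the lemma, with |xy| ≤ p and |y| > 0.
Then y = 0^k for some k with 1 ≤ k ≤ p.
Pump with i = 2: xy^2z = 0^{p²+k}. Since 1 ≤ k ≤ p, p² < p²+k ≤ p²+p < (p+1)², so p²+k lies strictly between consecutive squares and is not a perfect square. So xy^2z ∉ L.
Contradiction. Therefore L is not regular.

0^{p²+k}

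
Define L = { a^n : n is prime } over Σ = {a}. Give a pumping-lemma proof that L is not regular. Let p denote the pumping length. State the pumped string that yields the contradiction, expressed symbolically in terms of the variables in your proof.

a^{q(1+k)}

Toward a contradiction, assume L is regular with pumping length p.
Let q be a prime with q ≥ p+2 (infinitely many primes exist), and take w = a^q ∈ L with |w| = q ≥ p.
By the pumping lemma, w = xyz with |xy| ≤ p and |y| > 0.
Then y = a^k for some k with 1 ≤ k ≤ p.
Since 1 ≤ k ≤ p, |xz| = q-k. Pump with i = q+1: |xy^{q+1}z| = (q-k)+(q+1)k = q+qk = q(1+k), which is composite (both factors ≥ 2). So xy^{q+1}z = a^{q(1+k)} ∉ L.
This contradicts the pumping lemma, so L is not regular.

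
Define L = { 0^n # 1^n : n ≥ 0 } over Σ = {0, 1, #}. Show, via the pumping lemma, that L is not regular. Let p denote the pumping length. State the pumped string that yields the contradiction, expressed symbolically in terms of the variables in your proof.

Assume L is regular; let p be its pumping constant.
Take w = 0^p # 1^p ∈ L with |w| = 2p+1 ≥ p.
Write w = xyz as guaranteed by the lemma, with |xy| ≤ p and |y| > 0.
Since the first p symbols of w are all 0's and |xy| ≤ p, y lies entirely in the leading 0-block: y = 0^k for some k with 1 ≤ k ≤ p.
Pump with i = 2: xy^2z = 0^{p+k} # 1^p, which would require p+k = p. But k ≥ 1, so xy^2z ∉ L.
This is a contradiction; hence L is not regular.

0^{p+k} # 1^p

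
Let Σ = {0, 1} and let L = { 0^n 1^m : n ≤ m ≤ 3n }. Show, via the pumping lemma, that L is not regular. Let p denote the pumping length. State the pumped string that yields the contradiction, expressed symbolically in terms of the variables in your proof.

Suppose for contradiction that L is regular, and let p be the pumping length.
Take w = 0^p 1^p ∈ L (since p ≤ p ≤ 3p), with |w| = 2p ≥ p.
The pumping lemma gives a decomposition w = xyz where |xy| ≤ p and |y| ≥ 1.
Because |xy| ≤ p and w begins with p copies of 0, we have y = 0^k with 1 ≤ k ≤ p.
Pump with i = 2: xy^2z = 0^{p+k} 1^p. Now n = p+k > p = m, so the condition n ≤ m fails. Thus xy^2z ∉ L.
This contradicts the pumping lemma, so L is not regular.

0^{p+k} 1^p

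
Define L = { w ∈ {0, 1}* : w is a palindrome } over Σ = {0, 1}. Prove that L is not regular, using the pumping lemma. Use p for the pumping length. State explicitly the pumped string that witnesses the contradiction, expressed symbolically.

0^{p+k} 1 0^p

Assume L is regular; let p be its pumping constant.
Take w = 0^p 1 0^p, a palindrome of length 2p+1 ≥ p.
By the pumping lemma, w = xyz with |xy| ≤ p and y is nonempty.
Because |xy| ≤ p and w begins with p copies of 0, we have y = 0^k with 1 ≤ k ≤ p.
Pump with i = 2: xy^2z = 0^{p+k} 1 0^p. Its reverse is 0^p 1 0^{p+k}, which differs from xy^2z since k ≥ 1. So xy^2z is not a palindrome and xy^2z ∉ L.
This contradicts the pumping lemma, so L is not regular.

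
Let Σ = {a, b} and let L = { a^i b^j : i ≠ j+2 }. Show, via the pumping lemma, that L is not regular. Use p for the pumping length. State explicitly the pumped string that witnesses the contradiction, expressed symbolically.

a^{p+p!} b^{p+p!-2}

Assume L is regular; let p be its pumping constant.
Choose w = a^p b^{p+p!-2}. Since p ≠ (p+p!-2)+2 = p+p!, w ∈ L; and |w| ≥ p.
The pumping lemma gives a decomposition w = xyz where |xy| ≤ p and y is nonempty.
Since the first p symbols of w are all a's and |xy| ≤ p, y lies entirely in the leading a-block: y = a^k for some k with 1 ≤ k ≤ p.
Since 1 ≤ k ≤ p, k divides p!; set t = 1 + p!/k. Then xy^t z has p + (p!/k)·k = p + p! copies of a. Now the a-count is p+p! and (b-count)+2 = (p+p!-2)+2 = p+p!, so i ≠ j+2 fails. So xy^t z = a^{p+p!} b^{p+p!-2} ∉ L.
Contradiction. Therefore L is not regular.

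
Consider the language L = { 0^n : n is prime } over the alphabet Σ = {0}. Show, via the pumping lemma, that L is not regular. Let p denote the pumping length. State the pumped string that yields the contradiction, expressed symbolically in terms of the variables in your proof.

0^{q(1+k)}

Toward a contradiction, assume L is regular with pumping length p.
Let q be a prime with q ≥ p+2 (infinitely many primes exist), and take w = 0^q ∈ L with |w| = q ≥ p.
Write w = xyz as guaranteed by the lemma, with |xy| ≤ p and |y| > 0.
Then y = 0^k for some k with 1 ≤ k ≤ p.
Since 1 ≤ k ≤ p, |xz| = q-k. Pump with i = q+1: |xy^{q+1}z| = (q-k)+(q+1)k = q+qk = q(1+k), which is composite (both factors ≥ 2). So xy^{q+1}z = 0^{q(1+k)} ∉ L.
This is a contradiction; hence L is not regular.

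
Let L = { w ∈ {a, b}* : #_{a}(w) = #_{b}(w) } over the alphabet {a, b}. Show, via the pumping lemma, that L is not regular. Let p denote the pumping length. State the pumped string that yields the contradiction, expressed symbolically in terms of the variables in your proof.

a^{p+k} b^p

Suppose for contradiction that L is regular, and let p be the pumping length.
Choose w = a^p b^p ∈ L with |w| = 2p ≥ p.
By the pumping lemma, w = xyz with |xy| ≤ p and |y| ≥ 1.
The first p characters of w are a's, so xy (and hence y) consists only of a's. Write y = a^k, 1 ≤ k ≤ p.
Pump with i = 2: xy^2z = a^{p+k} b^p has p+k occurrences of a but only p of b. Since k ≥ 1 the counts differ, so xy^2z ∉ L.
This is a contradiction; hence L is not regular.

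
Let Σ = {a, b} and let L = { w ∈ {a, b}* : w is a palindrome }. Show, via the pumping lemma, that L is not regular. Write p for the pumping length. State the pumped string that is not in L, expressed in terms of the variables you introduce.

a^{p+k} b a^p

Toward a contradiction, assume L is regular with pumping length p.
Take w = a^p b a^p, a palindrome of length 2p+1 ≥ p.
The pumping lemma gives a decomposition w = xyz where |xy| ≤ p and y is nonempty.
The first p characters of w are a's, so xy (and hence y) consists only of a's. Write y = a^k, 1 ≤ k ≤ p.
Pump with i = 2: xy^2z = a^{p+k} b a^p. Its reverse is a^p b a^{p+k}, which differs from xy^2z since k ≥ 1. So xy^2z is not a palindrome and xy^2z ∉ L.
Contradiction. Therefore L is not regular.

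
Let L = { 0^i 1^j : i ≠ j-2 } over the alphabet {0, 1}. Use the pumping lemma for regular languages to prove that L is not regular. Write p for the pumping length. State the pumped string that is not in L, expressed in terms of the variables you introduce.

Assume L is regular; let p be its pumping constant.
Choose w = 0^p 1^{p+p!+2}. Since p ≠ (p+p!+2)-2 = p+p!, w ∈ L; and |w| ≥ p.
The pumping lemma gives a decomposition w = xyz where |xy| ≤ p and y is nonempty.
The first p characters of w are 0's, so xy (and hence y) consists only of 0's. Write y = 0^k, 1 ≤ k ≤ p.
Since 1 ≤ k ≤ p, k divides p!; set t = 1 + p!/k. Then xy^t z has p + (p!/k)·k = p + p! copies of 0. Now the 0-count is p+p! and (1-count)-2 = (p+p!+2)-2 = p+p!, so i ≠ j-2 fails. So xy^t z = 0^{p+p!} 1^{p+p!+2} ∉ L.
This is a contradiction; hence L is not regular.

0^{p+p!} 1^{p+p!+2}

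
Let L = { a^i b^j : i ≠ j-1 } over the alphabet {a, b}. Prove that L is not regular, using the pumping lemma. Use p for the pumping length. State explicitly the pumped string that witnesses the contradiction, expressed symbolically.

a^{p+p!} b^{p+p!+1}

Suppose for contradiction that L is regular, and let p be the pumping length.
Choose w = a^p b^{p+p!+1}. Since p ≠ (p+p!+1)-1 = p+p!, w ∈ L; and |w| ≥ p.
By the pumping lemma, w = xyz with |xy| ≤ p and |y| ≥ 1.
Since the first p symbols of w are all a's and |xy| ≤ p, y lies entirely in the leading a-block: y = a^k for some k with 1 ≤ k ≤ p.
Since 1 ≤ k ≤ p, k divides p!; set t = 1 + p!/k. Then xy^t z has p + (p!/k)·k = p + p! copies of a. Now the a-count is p+p! and (b-count)-1 = (p+p!+1)-1 = p+p!, so i ≠ j-1 fails. So xy^t z = a^{p+p!} b^{p+p!+1} ∉ L.
This is a contradiction; hence L is not regular.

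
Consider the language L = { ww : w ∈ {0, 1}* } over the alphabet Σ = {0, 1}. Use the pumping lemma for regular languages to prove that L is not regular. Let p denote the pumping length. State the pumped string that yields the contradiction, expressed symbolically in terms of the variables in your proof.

0^{p+k} 1^p 0^p 1^p

Assume L is regular. Let p be the pumping length given by the pumping lemma.
Take w = 0^p 1^p 0^p 1^p = uu where u = 0^p1^p; then w ∈ L and |w| = 4p ≥ p.
The pumping lemma gives a decomposition w = xyz where |xy| ≤ p and |y| > 0.
The first p characters of w are 0's, so xy (and hence y) consists only of 0's. Write y = 0^k, 1 ≤ k ≤ p.
Pump with i = 2: xy^2z = 0^{p+k} 1^p 0^p 1^p, of length 4p+k. Suppose this equals vv. The string starts with 0 and ends with 1, so v does too; thus the boundary between the two copies of v is a 1→0 transition. There is exactly one such transition, at position 2p+k, so |v| = 2p+k and |vv| = 4p+2k ≠ 4p+k since k ≥ 1. So xy^2z ∉ L.
This contradicts the pumping lemma, so L is not regular.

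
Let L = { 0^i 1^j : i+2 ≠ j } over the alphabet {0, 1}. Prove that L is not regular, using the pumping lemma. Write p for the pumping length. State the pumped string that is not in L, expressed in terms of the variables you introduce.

Assume L is regular; let p be its pumping constant.
Choose w = 0^p 1^{p+p!+2}. Since p ≠ (p+p!+2)-2 = p+p!, w ∈ L; and |w| ≥ p.
Write w = xyz as guaranteed by the lemma, with |xy| ≤ p and |y| > 0.
The first p characters of w are 0's, so xy (and hence y) consists only of 0's. Write y = 0^k, 1 ≤ k ≤ p.
Since 1 ≤ k ≤ p, k divides p!; set t = 1 + p!/k. Then xy^t z has p + (p!/k)·k = p + p! copies of 0. Now the 0-count is p+p! and (1-count)-2 = (p+p!+2)-2 = p+p!, so i+2 ≠ j fails. So xy^t z = 0^{p+p!} 1^{p+p!+2} ∉ L.
This is a contradiction; hence L is not regular.

0^{p+p!} 1^{p+p!+2}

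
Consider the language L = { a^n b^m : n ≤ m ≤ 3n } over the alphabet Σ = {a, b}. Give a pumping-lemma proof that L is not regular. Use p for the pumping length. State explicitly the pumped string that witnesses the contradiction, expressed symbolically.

a^{p+k} b^p

Toward a contradiction, assume L is regular with pumping length p.
Take w = a^p b^p ∈ L (since p ≤ p ≤ 3p), with |w| = 2p ≥ p.
By the pumping lemma, w = xyz with |xy| ≤ p and |y| > 0.
Because |xy| ≤ p and w begins with p copies of a, we have y = a^k with 1 ≤ k ≤ p.
Pump with i = 2: xy^2z = a^{p+k} b^p. Now n = p+k > p = m, so the condition n ≤ m fails. Thus xy^2z ∉ L.
This contradicts the pumping lemma, so L is not regular.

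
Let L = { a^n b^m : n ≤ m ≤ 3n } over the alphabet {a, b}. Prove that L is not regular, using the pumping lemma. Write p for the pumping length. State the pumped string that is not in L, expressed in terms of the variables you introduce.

Suppose for contradiction that L is regular, and let p be the pumping length.
Take w = a^p b^p ∈ L (since p ≤ p ≤ 3p), with |w| = 2p ≥ p.
The pumping lemma gives a decomposition w = xyz where |xy| ≤ p and |y| ≥ 1.
The first p characters of w are a's, so xy (and hence y) consists only of a's. Write y = a^k, 1 ≤ k ≤ p.
Pump with i = 2: xy^2z = a^{p+k} b^p. Now n = p+k > p = m, so the condition n ≤ m fails. Thus xy^2z ∉ L.
This is a contradiction; hence L is not regular.

a^{p+k} b^p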